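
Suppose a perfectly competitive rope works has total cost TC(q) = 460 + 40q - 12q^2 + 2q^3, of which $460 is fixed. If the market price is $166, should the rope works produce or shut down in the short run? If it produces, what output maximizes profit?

Produce at q = 7

Variable cost is VC = 40q - 12q^2 + 2q^3, so AVC = VC/q = 40 - 12q + 2q^2 and MC = dTC/dq = 40 - 24q + 6q^2.
AVC is minimized where dAVC/dq = -12 + 4q = 0, at q = 3; min AVC = 40 - 12·3 + 2·3^2 = $22.
Because $166 ≥ $22, revenue can cover variable cost; the firm operates.
Solving P = MC: -126 - 24q + 6q^2 = 0 ⇒ q = -3 or 7. On the upward-sloping branch, q* = 7.
Check: AVC at q = 7 is $54 ≤ P, so revenue covers variable cost.
Profit = P·q − TC = 166·7 − 838 = $324.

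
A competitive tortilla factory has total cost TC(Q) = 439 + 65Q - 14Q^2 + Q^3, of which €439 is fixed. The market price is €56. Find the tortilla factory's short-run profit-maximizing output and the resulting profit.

AVC = 65 - 14Q + Q^2 has its minimum €16 at Q = 7; price €56 clears that bar, so the firm operates.
MC = 65 - 28Q + 3Q^2. Setting P = MC and taking the root on the rising branch gives Q* = 9.
TR = 56·9 = 504. TC = 439 + 180 = 619. Profit = 504 − 619 = -€115.
By producing, the firm covers all variable cost plus €324 of fixed cost; shutting down would lose the full €439.

Profit = -€115 at Q = 9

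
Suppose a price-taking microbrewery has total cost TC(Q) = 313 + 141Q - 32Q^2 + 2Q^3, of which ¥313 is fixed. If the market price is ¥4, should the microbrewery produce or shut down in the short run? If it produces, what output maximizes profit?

Shut down

Variable cost is VC = 141Q - 32Q^2 + 2Q^3, so AVC = VC/Q = 141 - 32Q + 2Q^2 and MC = dTC/dQ = 141 - 64Q + 6Q^2.
The AVC parabola has its vertex at Q = 32/4 = 8, where AVC = 141 - 32·8 + 2·8^2 = ¥13.
With P < min AVC (¥4 < ¥13), every unit sold adds to the loss.
Shutting down limits the loss to fixed cost, ¥313.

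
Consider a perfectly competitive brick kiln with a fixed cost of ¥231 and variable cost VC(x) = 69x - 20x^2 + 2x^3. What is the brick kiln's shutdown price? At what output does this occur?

¥19 per unit, at x = 5

Short-run supply begins at min AVC. From VC = 69x - 20x^2 + 2x^3, AVC = 69 - 20x + 2x^2.
dAVC/dx = -20 + 4x = 0 gives x = 5. min AVC = 69 - 20·5 + 2·5^2 = 19.
The firm shuts down for any P below ¥19.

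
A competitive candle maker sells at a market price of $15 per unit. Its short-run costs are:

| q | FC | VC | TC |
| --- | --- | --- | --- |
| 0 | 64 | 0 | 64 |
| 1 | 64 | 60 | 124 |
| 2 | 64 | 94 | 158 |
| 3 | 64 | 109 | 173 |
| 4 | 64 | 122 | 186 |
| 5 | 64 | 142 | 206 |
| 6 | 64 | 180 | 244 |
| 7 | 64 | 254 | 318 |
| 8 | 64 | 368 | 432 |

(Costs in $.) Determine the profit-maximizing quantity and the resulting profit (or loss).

Tabulate TR − TC: q=0: -64; q=1: -109; q=2: -128; q=3: -128; q=4: -126; q=5: -131; q=6: -154; q=7: -213; q=8: -312.
Profit is highest at q = 0. Equivalently, the lowest AVC in the table is 142/5 ≈ $28.40 at q = 5, and P = $15 falls below it — price never covers variable cost, so the firm shuts down and loses only its fixed cost.

q = 0 (shut down); profit = -$64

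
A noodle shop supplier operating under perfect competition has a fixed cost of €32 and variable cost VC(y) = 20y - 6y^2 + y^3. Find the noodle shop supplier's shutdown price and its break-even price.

Shutdown price = €11; break-even price = €20

Shutdown price = min AVC. AVC = 20 - 6y + y^2, with vertex at y = 3 and minimum €11.
ATC = 32/y + 20 - 6y + y^2. Setting dATC/dy = −32/y^2 − 6 + 2y = 0 gives y = 4 (since 2·4^3 − 6·4^2 = 32).
min ATC = 32/4 + 20 − 6·4 + 4^2 = €20. That is the break-even price.
For €11 ≤ P < €20 the firm produces at a loss; below €11 it shuts down.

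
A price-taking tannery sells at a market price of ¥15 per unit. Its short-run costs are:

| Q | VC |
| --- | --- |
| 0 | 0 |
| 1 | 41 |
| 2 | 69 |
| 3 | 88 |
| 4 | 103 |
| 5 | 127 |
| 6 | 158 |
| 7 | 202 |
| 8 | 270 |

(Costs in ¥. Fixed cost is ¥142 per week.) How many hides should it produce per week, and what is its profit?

Q = 0 (shut down); profit = -¥142

Profit at each row (π = 15Q − TC): Q=0: -142; Q=1: -168; Q=2: -181; Q=3: -185; Q=4: -185; Q=5: -194; Q=6: -210; Q=7: -239; Q=8: -292.
Profit is highest at Q = 0. Equivalently, the lowest AVC in the table is 127/5 ≈ ¥25.40 at Q = 5, and P = ¥15 falls below it — price never covers variable cost, so the firm shuts down and loses only its fixed cost.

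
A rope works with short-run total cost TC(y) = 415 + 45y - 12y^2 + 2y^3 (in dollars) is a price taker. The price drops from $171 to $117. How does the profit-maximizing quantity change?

Output falls from 7 to 6

MC = 45 - 24y + 6y^2; the shutdown threshold is min AVC = $27 (at y = 3).
At P = $171 ≥ min AVC, set P = MC on the rising branch: y = 7.
At P = $117 ≥ min AVC, set P = MC: y = 6. The firm stays open but cuts output.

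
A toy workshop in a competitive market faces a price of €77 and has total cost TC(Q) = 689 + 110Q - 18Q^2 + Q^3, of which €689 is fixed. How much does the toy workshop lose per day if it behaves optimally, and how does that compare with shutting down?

AVC = 110 - 18Q + Q^2 has its minimum €29 at Q = 9; price €77 clears that bar, so the firm operates.
With MC = 110 - 36Q + 3Q^2, P = MC on the upward-sloping part at Q* = 11.
TR = 77·11 = 847. TC = 689 + 363 = 1052. Profit = 847 − 1052 = -€205.
Shutting down would mean losing the fixed cost of €689, so operating at a loss of €205 is better by €484.

Profit = -€205 at Q = 11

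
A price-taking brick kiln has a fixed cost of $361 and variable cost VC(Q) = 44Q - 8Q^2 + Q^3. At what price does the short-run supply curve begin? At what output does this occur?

The firm shuts down when price falls below the minimum of average variable cost. AVC = VC/Q = 44 - 8Q + Q^2.
dAVC/dQ = -8 + 2Q = 0 gives Q = 4. min AVC = 44 - 8·4 + 4^2 = 28.
So the shutdown price is $28.

$28 per unit, at Q = 4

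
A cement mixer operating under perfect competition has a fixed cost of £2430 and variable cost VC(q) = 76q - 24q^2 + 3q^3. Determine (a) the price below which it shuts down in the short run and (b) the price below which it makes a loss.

Shutdown price = £28; break-even price = £373

Shutdown price = min AVC. AVC = 76 - 24q + 3q^2, with vertex at q = 4 and minimum £28.
ATC = 2430/q + 76 - 24q + 3q^2. Setting dATC/dq = −2430/q^2 − 24 + 6q = 0 gives q = 9 (since 6·9^3 − 24·9^2 = 2430).
min ATC = 2430/9 + 76 − 24·9 + 3·9^2 = £373. That is the break-even price.
For £28 ≤ P < £373 the firm produces at a loss; below £28 it shuts down.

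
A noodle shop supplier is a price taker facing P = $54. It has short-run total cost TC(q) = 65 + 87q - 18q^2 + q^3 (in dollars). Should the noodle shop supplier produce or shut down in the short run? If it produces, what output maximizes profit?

From TC, MC = TC'(q) = 87 - 36q + 3q^2 and AVC = VC/q = 87 - 18q + q^2.
AVC is minimized where dAVC/dq = -18 + 2q = 0, at q = 9; min AVC = 87 - 18·9 + 9^2 = $6.
P = $54 exceeds min AVC = $6, so the firm stays open.
Solving P = MC: 33 - 36q + 3q^2 = 0 ⇒ q = 1 or 11. On the upward-sloping branch, q* = 11.
Check: AVC at q = 11 is $10 ≤ P, so revenue covers variable cost.
Profit = P·q − TC = 54·11 − 175 = $419.

Produce at q = 11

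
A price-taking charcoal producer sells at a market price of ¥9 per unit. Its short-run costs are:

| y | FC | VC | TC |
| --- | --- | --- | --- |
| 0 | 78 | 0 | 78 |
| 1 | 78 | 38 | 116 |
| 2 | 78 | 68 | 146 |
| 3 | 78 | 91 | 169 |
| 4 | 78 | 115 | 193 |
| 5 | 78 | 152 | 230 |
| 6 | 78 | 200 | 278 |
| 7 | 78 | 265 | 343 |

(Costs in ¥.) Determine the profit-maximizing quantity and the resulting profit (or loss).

Profit at each row (π = 9y − TC): y=0: -78; y=1: -107; y=2: -128; y=3: -142; y=4: -157; y=5: -185; y=6: -224; y=7: -280.
Profit is highest at y = 0. Equivalently, the lowest AVC in the table is 115/4 ≈ ¥28.75 at y = 4, and P = ¥9 falls below it — price never covers variable cost, so the firm shuts down and loses only its fixed cost.

y = 0 (shut down); profit = -¥78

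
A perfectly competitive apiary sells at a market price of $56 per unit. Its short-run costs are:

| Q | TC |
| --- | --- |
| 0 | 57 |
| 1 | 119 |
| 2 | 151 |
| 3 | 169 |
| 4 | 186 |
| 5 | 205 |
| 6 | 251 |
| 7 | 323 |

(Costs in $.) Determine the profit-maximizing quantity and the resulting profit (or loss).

Q = 6; profit = $85

Tabulate TR − TC: Q=0: -57; Q=1: -63; Q=2: -39; Q=3: -1; Q=4: 38; Q=5: 75; Q=6: 85; Q=7: 69.
Profit is maximized at Q = 6. AVC there is 194/6 = $32.33 ≤ P, so producing beats shutting down (which would give -$57).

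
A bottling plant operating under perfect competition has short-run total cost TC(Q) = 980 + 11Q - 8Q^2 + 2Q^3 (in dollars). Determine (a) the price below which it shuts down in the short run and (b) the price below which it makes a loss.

Shutdown price = min AVC. AVC = 11 - 8Q + 2Q^2, with vertex at Q = 2 and minimum $3.
ATC = 980/Q + 11 - 8Q + 2Q^2. Setting dATC/dQ = −980/Q^2 − 8 + 4Q = 0 gives Q = 7 (since 4·7^3 − 8·7^2 = 980).
min ATC = 980/7 + 11 − 8·7 + 2·7^2 = $193. That is the break-even price.
For $3 ≤ P < $193 the firm produces at a loss; below $3 it shuts down.

Shutdown price = $3; break-even price = $193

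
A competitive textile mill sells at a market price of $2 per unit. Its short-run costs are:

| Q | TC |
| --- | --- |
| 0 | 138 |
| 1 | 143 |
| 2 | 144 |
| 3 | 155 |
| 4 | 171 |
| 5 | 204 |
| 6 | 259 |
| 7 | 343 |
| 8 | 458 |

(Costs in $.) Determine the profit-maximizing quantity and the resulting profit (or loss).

Q = 0 (shut down); profit = -$138

Compute π = P·Q − TC at each output: Q=0: -138; Q=1: -141; Q=2: -140; Q=3: -149; Q=4: -163; Q=5: -194; Q=6: -247; Q=7: -329; Q=8: -442.
Profit is highest at Q = 0. Equivalently, the lowest AVC in the table is 6/2 ≈ $3 at Q = 2, and P = $2 falls below it — price never covers variable cost, so the firm shuts down and loses only its fixed cost.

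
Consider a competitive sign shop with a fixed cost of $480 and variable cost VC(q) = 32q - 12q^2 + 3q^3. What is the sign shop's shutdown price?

The firm shuts down when price falls below the minimum of average variable cost. AVC = VC/q = 32 - 12q + 3q^2.
dAVC/dq = -12 + 6q = 0 gives q = 2. min AVC = 32 - 12·2 + 3·2^2 = 20.
The firm shuts down for any P below $20.

$20 per unit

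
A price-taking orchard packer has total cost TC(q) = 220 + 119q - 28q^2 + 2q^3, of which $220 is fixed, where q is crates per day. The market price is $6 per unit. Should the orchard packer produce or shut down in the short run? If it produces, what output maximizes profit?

From TC, MC = TC'(q) = 119 - 56q + 6q^2 and AVC = VC/q = 119 - 28q + 2q^2.
AVC is minimized where dAVC/dq = -28 + 4q = 0, at q = 7; min AVC = 119 - 28·7 + 2·7^2 = $21.
With P < min AVC ($6 < $21), every unit sold adds to the loss.
Shutting down limits the loss to fixed cost, $220.

Shut down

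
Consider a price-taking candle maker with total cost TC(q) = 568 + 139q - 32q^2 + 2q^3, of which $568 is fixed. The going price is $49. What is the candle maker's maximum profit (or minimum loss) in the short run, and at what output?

AVC = 139 - 32q + 2q^2; min AVC = $11 at q = 8. Since P = $49 ≥ min AVC, the firm produces.
With MC = 139 - 64q + 6q^2, P = MC on the upward-sloping part at q* = 9.
TR = 49·9 = 441. TC = 568 + 117 = 685. Profit = 441 − 685 = -$244.
Shutting down would mean losing the fixed cost of $568, so operating at a loss of $244 is better by $324.

Profit = -$244 at q = 9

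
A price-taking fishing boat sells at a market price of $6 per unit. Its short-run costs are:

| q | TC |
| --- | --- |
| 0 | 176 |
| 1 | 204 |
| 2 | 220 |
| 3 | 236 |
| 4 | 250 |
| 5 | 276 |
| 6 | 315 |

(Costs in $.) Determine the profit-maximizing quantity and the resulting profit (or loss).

q = 0 (shut down); profit = -$176

Tabulate TR − TC: q=0: -176; q=1: -198; q=2: -208; q=3: -218; q=4: -226; q=5: -246; q=6: -279.
Profit is highest at q = 0. Equivalently, the lowest AVC in the table is 74/4 ≈ $18.50 at q = 4, and P = $6 falls below it — price never covers variable cost, so the firm shuts down and loses only its fixed cost.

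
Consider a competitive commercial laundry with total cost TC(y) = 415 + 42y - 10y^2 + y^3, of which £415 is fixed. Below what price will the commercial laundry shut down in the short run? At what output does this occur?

The shutdown price is the minimum of AVC. VC = 42y - 10y^2 + y^3, so AVC = 42 - 10y + y^2.
dAVC/dy = -10 + 2y = 0 gives y = 5. min AVC = 42 - 10·5 + 5^2 = 17.
So the shutdown price is £17.

£17 per unit, at y = 5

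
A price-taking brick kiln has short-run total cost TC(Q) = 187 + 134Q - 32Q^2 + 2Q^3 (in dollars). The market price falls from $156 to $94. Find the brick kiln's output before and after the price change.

MC = 134 - 64Q + 6Q^2; the shutdown threshold is min AVC = $6 (at Q = 8).
At P = $156 ≥ min AVC, set P = MC on the rising branch: Q = 11.
At P = $94 ≥ min AVC, set P = MC: Q = 10. The firm stays open but cuts output.

Output falls from 11 to 10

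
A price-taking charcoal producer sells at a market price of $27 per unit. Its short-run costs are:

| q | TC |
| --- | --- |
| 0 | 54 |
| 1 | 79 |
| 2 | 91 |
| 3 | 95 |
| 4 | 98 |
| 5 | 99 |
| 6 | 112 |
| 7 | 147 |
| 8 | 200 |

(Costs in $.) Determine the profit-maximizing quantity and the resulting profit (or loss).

Tabulate TR − TC: q=0: -54; q=1: -52; q=2: -37; q=3: -14; q=4: 10; q=5: 36; q=6: 50; q=7: 42; q=8: 16.
Profit is maximized at q = 6. AVC there is 58/6 = $9.67 ≤ P, so producing beats shutting down (which would give -$54).

q = 6; profit = $50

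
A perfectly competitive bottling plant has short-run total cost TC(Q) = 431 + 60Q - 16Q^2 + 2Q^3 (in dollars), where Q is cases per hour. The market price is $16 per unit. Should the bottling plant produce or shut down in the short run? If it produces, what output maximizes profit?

Strip out fixed cost: VC = 60Q - 16Q^2 + 2Q^3. Then AVC = 60 - 16Q + 2Q^2 and MC = 60 - 32Q + 6Q^2.
AVC hits its minimum where MC = AVC, at Q = 4, giving min AVC = 60 - 16·4 + 2·4^2 = $28.
Since P = $16 < min AVC = $28, price fails to cover variable cost at any output.
Shutting down limits the loss to fixed cost, $431.

Shut down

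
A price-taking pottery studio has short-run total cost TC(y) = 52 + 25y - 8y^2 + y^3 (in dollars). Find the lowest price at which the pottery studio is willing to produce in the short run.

$9 per unit

The firm shuts down when price falls below the minimum of average variable cost. AVC = VC/y = 25 - 8y + y^2.
dAVC/dy = -8 + 2y = 0 gives y = 4. min AVC = 25 - 8·4 + 4^2 = 9.
The firm shuts down for any P below $9.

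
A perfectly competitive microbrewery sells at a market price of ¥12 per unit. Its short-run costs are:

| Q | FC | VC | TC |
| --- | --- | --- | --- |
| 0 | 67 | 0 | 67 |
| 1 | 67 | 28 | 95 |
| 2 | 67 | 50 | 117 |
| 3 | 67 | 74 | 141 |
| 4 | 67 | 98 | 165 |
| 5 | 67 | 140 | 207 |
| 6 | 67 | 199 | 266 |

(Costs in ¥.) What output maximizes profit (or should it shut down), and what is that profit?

Q = 0 (shut down); profit = -¥67

Compute π = P·Q − TC at each output: Q=0: -67; Q=1: -83; Q=2: -93; Q=3: -105; Q=4: -117; Q=5: -147; Q=6: -194.
Profit is highest at Q = 0. Equivalently, the lowest AVC in the table is 98/4 ≈ ¥24.50 at Q = 4, and P = ¥12 falls below it — price never covers variable cost, so the firm shuts down and loses only its fixed cost.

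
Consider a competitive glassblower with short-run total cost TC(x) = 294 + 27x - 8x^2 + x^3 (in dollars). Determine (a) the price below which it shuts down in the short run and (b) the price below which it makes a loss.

AVC = 27 - 8x + x^2; minimized at x = 4, giving min AVC = $11. That is the shutdown price.
ATC = 294/x + 27 - 8x + x^2. Setting dATC/dx = −294/x^2 − 8 + 2x = 0 gives x = 7 (since 2·7^3 − 8·7^2 = 294).
min ATC = 294/7 + 27 − 8·7 + 7^2 = $62. That is the break-even price.
For $11 ≤ P < $62 the firm produces at a loss; below $11 it shuts down.

Shutdown price = $11; break-even price = $62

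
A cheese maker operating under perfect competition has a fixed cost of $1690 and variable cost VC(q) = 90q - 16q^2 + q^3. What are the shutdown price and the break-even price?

AVC = 90 - 16q + q^2; minimized at q = 8, giving min AVC = $26. That is the shutdown price.
ATC = 1690/q + 90 - 16q + q^2. Setting dATC/dq = −1690/q^2 − 16 + 2q = 0 gives q = 13 (since 2·13^3 − 16·13^2 = 1690).
min ATC = 1690/13 + 90 − 16·13 + 13^2 = $181. That is the break-even price.
For $26 ≤ P < $181 the firm produces at a loss; below $26 it shuts down.

Shutdown price = $26; break-even price = $181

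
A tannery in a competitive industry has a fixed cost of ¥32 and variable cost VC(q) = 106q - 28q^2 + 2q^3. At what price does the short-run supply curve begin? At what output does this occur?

Short-run supply begins at min AVC. From VC = 106q - 28q^2 + 2q^3, AVC = 106 - 28q + 2q^2.
At the minimum of AVC, MC = AVC. MC = 106 - 56q + 6q^2; setting MC = AVC gives 4q^2 - 28q = 0, so q = 7. min AVC = 8.
For P < ¥8 the firm produces nothing.

¥8 per unit, at q = 7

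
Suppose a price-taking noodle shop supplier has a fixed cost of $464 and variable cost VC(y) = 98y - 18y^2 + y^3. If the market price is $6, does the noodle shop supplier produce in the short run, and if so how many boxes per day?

Variable cost is VC = 98y - 18y^2 + y^3, so AVC = VC/y = 98 - 18y + y^2 and MC = dTC/dy = 98 - 36y + 3y^2.
The AVC parabola has its vertex at y = 18/2 = 9, where AVC = 98 - 18·9 + 9^2 = $17.
P = $6 lies below min AVC = $17; no output level covers variable cost.
Best response: produce nothing and absorb the $464 fixed cost.

Shut down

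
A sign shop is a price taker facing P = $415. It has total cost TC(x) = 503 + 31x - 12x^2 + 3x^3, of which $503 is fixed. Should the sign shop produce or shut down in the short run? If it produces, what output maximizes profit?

Produce at x = 8

Strip out fixed cost: VC = 31x - 12x^2 + 3x^3. Then AVC = 31 - 12x + 3x^2 and MC = 31 - 24x + 9x^2.
The AVC parabola has its vertex at x = 12/6 = 2, where AVC = 31 - 12·2 + 3·2^2 = $19.
P = $415 exceeds min AVC = $19, so the firm stays open.
Set P = MC: 415 = 31 - 24x + 9x^2 → -384 - 24x + 9x^2 = 0. The roots are x = -16/3 and x = 8; the profit-maximizing output is on the rising part of MC, so x* = 8.
Check: AVC at x = 8 is $127 ≤ P, so revenue covers variable cost.
Profit = P·x − TC = 415·8 − 1519 = $1801.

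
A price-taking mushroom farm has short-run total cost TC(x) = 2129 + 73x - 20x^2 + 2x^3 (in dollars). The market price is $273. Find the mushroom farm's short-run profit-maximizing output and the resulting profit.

Profit = -$129 at x = 10

AVC = 73 - 20x + 2x^2 has its minimum $23 at x = 5; price $273 clears that bar, so the firm operates.
MC = 73 - 40x + 6x^2. Setting P = MC and taking the root on the rising branch gives x* = 10.
TR = 273·10 = 2730. TC = 2129 + 730 = 2859. Profit = 2730 − 2859 = -$129.
That loss of $129 beats the $2129 the firm would lose by shutting down; producing recovers $2000 of fixed cost.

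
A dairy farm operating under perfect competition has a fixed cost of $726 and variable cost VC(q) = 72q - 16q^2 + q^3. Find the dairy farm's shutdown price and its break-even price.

AVC = 72 - 16q + q^2; minimized at q = 8, giving min AVC = $8. That is the shutdown price.
ATC = 726/q + 72 - 16q + q^2. Setting dATC/dq = −726/q^2 − 16 + 2q = 0 gives q = 11 (since 2·11^3 − 16·11^2 = 726).
min ATC = 726/11 + 72 − 16·11 + 11^2 = $83. That is the break-even price.
For $8 ≤ P < $83 the firm produces at a loss; below $8 it shuts down.

Shutdown price = $8; break-even price = $83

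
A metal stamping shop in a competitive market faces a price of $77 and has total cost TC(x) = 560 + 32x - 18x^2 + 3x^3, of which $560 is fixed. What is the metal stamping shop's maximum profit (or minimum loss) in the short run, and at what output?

AVC = 32 - 18x + 3x^2; min AVC = $5 at x = 3. Since P = $77 ≥ min AVC, the firm produces.
With MC = 32 - 36x + 9x^2, P = MC on the upward-sloping part at x* = 5.
TR = 77·5 = 385. TC = 560 + 85 = 645. Profit = 385 − 645 = -$260.
That loss of $260 beats the $560 the firm would lose by shutting down; producing recovers $300 of fixed cost.

Profit = -$260 at x = 5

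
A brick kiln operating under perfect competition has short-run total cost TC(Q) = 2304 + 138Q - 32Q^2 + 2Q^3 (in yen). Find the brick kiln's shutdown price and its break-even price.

AVC = 138 - 32Q + 2Q^2; minimized at Q = 8, giving min AVC = ¥10. That is the shutdown price.
ATC = 2304/Q + 138 - 32Q + 2Q^2. Setting dATC/dQ = −2304/Q^2 − 32 + 4Q = 0 gives Q = 12 (since 4·12^3 − 32·12^2 = 2304).
min ATC = 2304/12 + 138 − 32·12 + 2·12^2 = ¥234. That is the break-even price.
Between these two prices the firm operates at a loss; above ¥234 it earns a profit.

Shutdown price = ¥10; break-even price = ¥234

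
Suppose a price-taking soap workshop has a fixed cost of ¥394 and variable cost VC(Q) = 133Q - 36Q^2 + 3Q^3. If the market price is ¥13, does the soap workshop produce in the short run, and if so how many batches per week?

Shut down

Strip out fixed cost: VC = 133Q - 36Q^2 + 3Q^3. Then AVC = 133 - 36Q + 3Q^2 and MC = 133 - 72Q + 9Q^2.
The AVC parabola has its vertex at Q = 36/6 = 6, where AVC = 133 - 36·6 + 3·6^2 = ¥25.
P = ¥13 lies below min AVC = ¥25; no output level covers variable cost.
The firm minimizes its loss by shutting down and losing only its fixed cost of ¥394.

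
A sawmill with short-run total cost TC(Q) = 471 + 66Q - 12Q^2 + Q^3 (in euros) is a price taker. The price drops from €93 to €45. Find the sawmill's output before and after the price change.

AVC = 66 - 12Q + Q^2, minimized at Q = 6 where min AVC = €30. MC = 66 - 24Q + 3Q^2.
At P = €93 ≥ min AVC, set P = MC on the rising branch: Q = 9.
At P = €45 ≥ min AVC, set P = MC: Q = 7. The firm stays open but cuts output.

Output falls from 9 to 7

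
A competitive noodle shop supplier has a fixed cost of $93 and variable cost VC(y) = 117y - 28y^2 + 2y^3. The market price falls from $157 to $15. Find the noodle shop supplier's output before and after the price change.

AVC = 117 - 28y + 2y^2, minimized at y = 7 where min AVC = $19. MC = 117 - 56y + 6y^2.
With P = $157 above the shutdown price, P = MC gives y = 10.
At P = $15 < min AVC = $19, price no longer covers variable cost at any output, so the firm shuts down: y = 0.

Output falls from 10 to 0 (the firm shuts down)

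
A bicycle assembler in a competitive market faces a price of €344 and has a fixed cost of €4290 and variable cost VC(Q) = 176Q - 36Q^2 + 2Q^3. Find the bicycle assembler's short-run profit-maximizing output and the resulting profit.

Profit = -€370 at Q = 14

AVC = 176 - 36Q + 2Q^2 has its minimum €14 at Q = 9; price €344 clears that bar, so the firm operates.
MC = 176 - 72Q + 6Q^2. Setting P = MC and taking the root on the rising branch gives Q* = 14.
TR = 344·14 = 4816. TC = 4290 + 896 = 5186. Profit = 4816 − 5186 = -€370.
Shutting down would mean losing the fixed cost of €4290, so operating at a loss of €370 is better by €3920.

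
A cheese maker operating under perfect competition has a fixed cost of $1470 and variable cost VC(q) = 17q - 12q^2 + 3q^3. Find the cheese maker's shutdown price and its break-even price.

AVC = 17 - 12q + 3q^2; minimized at q = 2, giving min AVC = $5. That is the shutdown price.
ATC = 1470/q + 17 - 12q + 3q^2. Setting dATC/dq = −1470/q^2 − 12 + 6q = 0 gives q = 7 (since 6·7^3 − 12·7^2 = 1470).
min ATC = 1470/7 + 17 − 12·7 + 3·7^2 = $290. That is the break-even price.
Between these two prices the firm operates at a loss; above $290 it earns a profit.

Shutdown price = $5; break-even price = $290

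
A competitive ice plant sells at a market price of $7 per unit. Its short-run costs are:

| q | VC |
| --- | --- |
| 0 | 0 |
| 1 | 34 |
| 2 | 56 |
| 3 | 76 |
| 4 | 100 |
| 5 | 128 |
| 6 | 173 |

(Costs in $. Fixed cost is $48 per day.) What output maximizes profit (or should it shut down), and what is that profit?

q = 0 (shut down); profit = -$48

Compute π = P·q − TC at each output: q=0: -48; q=1: -75; q=2: -90; q=3: -103; q=4: -120; q=5: -141; q=6: -179.
Profit is highest at q = 0. Equivalently, the lowest AVC in the table is 100/4 ≈ $25 at q = 4, and P = $7 falls below it — price never covers variable cost, so the firm shuts down and loses only its fixed cost.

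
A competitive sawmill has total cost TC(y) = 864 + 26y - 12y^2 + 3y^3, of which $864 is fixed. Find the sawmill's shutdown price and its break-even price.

Shutdown price = $14; break-even price = $206

AVC = 26 - 12y + 3y^2; minimized at y = 2, giving min AVC = $14. That is the shutdown price.
ATC = 864/y + 26 - 12y + 3y^2. Setting dATC/dy = −864/y^2 − 12 + 6y = 0 gives y = 6 (since 6·6^3 − 12·6^2 = 864).
min ATC = 864/6 + 26 − 12·6 + 3·6^2 = $206. That is the break-even price.
Between these two prices the firm operates at a loss; above $206 it earns a profit.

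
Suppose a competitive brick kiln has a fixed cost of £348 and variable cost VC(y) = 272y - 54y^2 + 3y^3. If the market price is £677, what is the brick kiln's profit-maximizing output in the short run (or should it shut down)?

Produce at y = 15

Variable cost is VC = 272y - 54y^2 + 3y^3, so AVC = VC/y = 272 - 54y + 3y^2 and MC = dTC/dy = 272 - 108y + 9y^2.
The AVC parabola has its vertex at y = 54/6 = 9, where AVC = 272 - 54·9 + 3·9^2 = £29.
Since P = £677 ≥ min AVC = £29, price covers variable cost and the firm should produce.
Set P = MC: 677 = 272 - 108y + 9y^2 → -405 - 108y + 9y^2 = 0. The roots are y = -3 and y = 15; the profit-maximizing output is on the rising part of MC, so y* = 15.
Check: AVC at y = 15 is £137 ≤ P, so revenue covers variable cost.
Profit = P·y − TC = 677·15 − 2403 = £7752.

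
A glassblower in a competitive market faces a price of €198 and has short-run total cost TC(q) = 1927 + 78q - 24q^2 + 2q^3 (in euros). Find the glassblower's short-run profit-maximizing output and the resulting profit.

AVC = 78 - 24q + 2q^2; min AVC = €6 at q = 6. Since P = €198 ≥ min AVC, the firm produces.
MC = 78 - 48q + 6q^2. Setting P = MC and taking the root on the rising branch gives q* = 10.
TR = 198·10 = 1980. TC = 1927 + 380 = 2307. Profit = 1980 − 2307 = -€327.
By producing, the firm covers all variable cost plus €1600 of fixed cost; shutting down would lose the full €1927.

Profit = -€327 at q = 10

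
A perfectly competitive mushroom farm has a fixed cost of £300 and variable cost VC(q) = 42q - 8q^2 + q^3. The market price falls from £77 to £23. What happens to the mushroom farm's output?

Output falls from 7 to 0 (the firm shuts down)

AVC = 42 - 8q + q^2, minimized at q = 4 where min AVC = £26. MC = 42 - 16q + 3q^2.
At P = £77 ≥ min AVC, set P = MC on the rising branch: q = 7.
At P = £23 < min AVC = £26, price no longer covers variable cost at any output, so the firm shuts down: q = 0.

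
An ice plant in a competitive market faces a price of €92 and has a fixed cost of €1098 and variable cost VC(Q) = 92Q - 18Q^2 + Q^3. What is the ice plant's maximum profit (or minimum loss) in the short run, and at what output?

Profit = -€234 at Q = 12

AVC = 92 - 18Q + Q^2 has its minimum €11 at Q = 9; price €92 clears that bar, so the firm operates.
MC = 92 - 36Q + 3Q^2. Setting P = MC and taking the root on the rising branch gives Q* = 12.
TR = 92·12 = 1104. TC = 1098 + 240 = 1338. Profit = 1104 − 1338 = -€234.
That loss of €234 beats the €1098 the firm would lose by shutting down; producing recovers €864 of fixed cost.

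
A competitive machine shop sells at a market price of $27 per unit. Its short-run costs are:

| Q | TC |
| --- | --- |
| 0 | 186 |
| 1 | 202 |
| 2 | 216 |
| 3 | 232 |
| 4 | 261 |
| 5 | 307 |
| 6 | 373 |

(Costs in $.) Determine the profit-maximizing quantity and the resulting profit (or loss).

Profit at each row (π = 27Q − TC): Q=0: -186; Q=1: -175; Q=2: -162; Q=3: -151; Q=4: -153; Q=5: -172; Q=6: -211.
Profit is maximized at Q = 3. AVC there is 46/3 = $15.33 ≤ P, so producing beats shutting down (which would give -$186).

Q = 3; profit = -$151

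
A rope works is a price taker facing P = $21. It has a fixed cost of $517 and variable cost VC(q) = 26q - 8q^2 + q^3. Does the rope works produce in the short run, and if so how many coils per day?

Strip out fixed cost: VC = 26q - 8q^2 + q^3. Then AVC = 26 - 8q + q^2 and MC = 26 - 16q + 3q^2.
AVC hits its minimum where MC = AVC, at q = 4, giving min AVC = 26 - 8·4 + 4^2 = $10.
Because $21 ≥ $10, revenue can cover variable cost; the firm operates.
Solving P = MC: 5 - 16q + 3q^2 = 0 ⇒ q = 1/3 or 5. On the upward-sloping branch, q* = 5.
Check: AVC at q = 5 is $11 ≤ P, so revenue covers variable cost.
Profit = P·q − TC = 21·5 − 572 = -$467, a loss, but smaller than the $517 fixed cost the firm would lose by shutting down.

Produce at q = 5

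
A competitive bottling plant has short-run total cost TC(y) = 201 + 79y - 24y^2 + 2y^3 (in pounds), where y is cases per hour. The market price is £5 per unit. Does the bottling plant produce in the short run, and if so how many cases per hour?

Shut down

Strip out fixed cost: VC = 79y - 24y^2 + 2y^3. Then AVC = 79 - 24y + 2y^2 and MC = 79 - 48y + 6y^2.
AVC hits its minimum where MC = AVC, at y = 6, giving min AVC = 79 - 24·6 + 2·6^2 = £7.
With P < min AVC (£5 < £7), every unit sold adds to the loss.
Shutting down limits the loss to fixed cost, £201.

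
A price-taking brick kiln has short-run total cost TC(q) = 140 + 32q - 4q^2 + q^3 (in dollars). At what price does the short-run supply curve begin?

The firm shuts down when price falls below the minimum of average variable cost. AVC = VC/q = 32 - 4q + q^2.
At the minimum of AVC, MC = AVC. MC = 32 - 8q + 3q^2; setting MC = AVC gives 2q^2 - 4q = 0, so q = 2. min AVC = 28.
For P < $28 the firm produces nothing.

$28 per unit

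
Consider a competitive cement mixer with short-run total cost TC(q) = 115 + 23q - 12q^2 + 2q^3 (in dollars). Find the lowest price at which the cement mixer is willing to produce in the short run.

$5 per unit

The firm shuts down when price falls below the minimum of average variable cost. AVC = VC/q = 23 - 12q + 2q^2.
dAVC/dq = -12 + 4q = 0 gives q = 3. min AVC = 23 - 12·3 + 2·3^2 = 5.
The firm shuts down for any P below $5.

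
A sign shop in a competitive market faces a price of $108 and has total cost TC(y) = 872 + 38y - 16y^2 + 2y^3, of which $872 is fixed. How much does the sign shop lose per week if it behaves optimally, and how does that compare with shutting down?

Profit = -$284 at y = 7

AVC = 38 - 16y + 2y^2; min AVC = $6 at y = 4. Since P = $108 ≥ min AVC, the firm produces.
MC = 38 - 32y + 6y^2. Setting P = MC and taking the root on the rising branch gives y* = 7.
TR = 108·7 = 756. TC = 872 + 168 = 1040. Profit = 756 − 1040 = -$284.
Shutting down would mean losing the fixed cost of $872, so operating at a loss of $284 is better by $588.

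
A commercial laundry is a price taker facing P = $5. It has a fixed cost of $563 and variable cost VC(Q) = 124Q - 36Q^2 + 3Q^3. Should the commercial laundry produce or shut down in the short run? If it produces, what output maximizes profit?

Shut down

Variable cost is VC = 124Q - 36Q^2 + 3Q^3, so AVC = VC/Q = 124 - 36Q + 3Q^2 and MC = dTC/dQ = 124 - 72Q + 9Q^2.
AVC hits its minimum where MC = AVC, at Q = 6, giving min AVC = 124 - 36·6 + 3·6^2 = $16.
Since P = $5 < min AVC = $16, price fails to cover variable cost at any output.
The firm minimizes its loss by shutting down and losing only its fixed cost of $563.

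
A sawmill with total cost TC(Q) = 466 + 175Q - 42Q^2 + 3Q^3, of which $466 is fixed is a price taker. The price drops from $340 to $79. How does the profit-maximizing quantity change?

Output falls from 11 to 8

MC = 175 - 84Q + 9Q^2; the shutdown threshold is min AVC = $28 (at Q = 7).
With P = $340 above the shutdown price, P = MC gives Q = 11.
At P = $79 ≥ min AVC, set P = MC: Q = 8. The firm stays open but cuts output.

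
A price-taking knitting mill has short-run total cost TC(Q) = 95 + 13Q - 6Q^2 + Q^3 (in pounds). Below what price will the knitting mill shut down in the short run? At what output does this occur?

The shutdown price is the minimum of AVC. VC = 13Q - 6Q^2 + Q^3, so AVC = 13 - 6Q + Q^2.
At the minimum of AVC, MC = AVC. MC = 13 - 12Q + 3Q^2; setting MC = AVC gives 2Q^2 - 6Q = 0, so Q = 3. min AVC = 4.
For P < £4 the firm produces nothing.

£4 per unit, at Q = 3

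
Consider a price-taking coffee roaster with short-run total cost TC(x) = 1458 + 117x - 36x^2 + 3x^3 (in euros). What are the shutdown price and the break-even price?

Shutdown price = €9; break-even price = €198

Shutdown price = min AVC. AVC = 117 - 36x + 3x^2, with vertex at x = 6 and minimum €9.
ATC = 1458/x + 117 - 36x + 3x^2. Setting dATC/dx = −1458/x^2 − 36 + 6x = 0 gives x = 9 (since 6·9^3 − 36·9^2 = 1458).
min ATC = 1458/9 + 117 − 36·9 + 3·9^2 = €198. That is the break-even price.
For €9 ≤ P < €198 the firm produces at a loss; below €9 it shuts down.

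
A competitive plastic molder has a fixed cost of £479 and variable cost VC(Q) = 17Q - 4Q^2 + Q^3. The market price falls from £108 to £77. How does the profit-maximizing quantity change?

AVC = 17 - 4Q + Q^2, minimized at Q = 2 where min AVC = £13. MC = 17 - 8Q + 3Q^2.
At P = £108 ≥ min AVC, set P = MC on the rising branch: Q = 7.
At P = £77 ≥ min AVC, set P = MC: Q = 6. The firm stays open but cuts output.

Output falls from 7 to 6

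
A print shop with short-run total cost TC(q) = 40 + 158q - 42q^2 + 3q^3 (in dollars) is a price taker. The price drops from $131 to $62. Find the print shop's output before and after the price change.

AVC = 158 - 42q + 3q^2, minimized at q = 7 where min AVC = $11. MC = 158 - 84q + 9q^2.
With P = $131 above the shutdown price, P = MC gives q = 9.
At P = $62 ≥ min AVC, set P = MC: q = 8. The firm stays open but cuts output.

Output falls from 9 to 8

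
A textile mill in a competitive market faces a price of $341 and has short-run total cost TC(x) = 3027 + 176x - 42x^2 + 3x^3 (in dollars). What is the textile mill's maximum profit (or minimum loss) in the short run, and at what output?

Profit = -$123 at x = 11

AVC = 176 - 42x + 3x^2; min AVC = $29 at x = 7. Since P = $341 ≥ min AVC, the firm produces.
MC = 176 - 84x + 9x^2. Setting P = MC and taking the root on the rising branch gives x* = 11.
TR = 341·11 = 3751. TC = 3027 + 847 = 3874. Profit = 3751 − 3874 = -$123.
Shutting down would mean losing the fixed cost of $3027, so operating at a loss of $123 is better by $2904.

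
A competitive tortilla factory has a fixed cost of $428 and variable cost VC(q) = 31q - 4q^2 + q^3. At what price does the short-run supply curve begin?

$27 per unit

The shutdown price is the minimum of AVC. VC = 31q - 4q^2 + q^3, so AVC = 31 - 4q + q^2.
At the minimum of AVC, MC = AVC. MC = 31 - 8q + 3q^2; setting MC = AVC gives 2q^2 - 4q = 0, so q = 2. min AVC = 27.
The firm shuts down for any P below $27.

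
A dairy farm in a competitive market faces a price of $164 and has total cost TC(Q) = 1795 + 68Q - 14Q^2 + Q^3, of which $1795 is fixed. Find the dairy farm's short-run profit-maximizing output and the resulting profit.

Profit = -$355 at Q = 12

AVC = 68 - 14Q + Q^2 has its minimum $19 at Q = 7; price $164 clears that bar, so the firm operates.
MC = 68 - 28Q + 3Q^2. Setting P = MC and taking the root on the rising branch gives Q* = 12.
TR = 164·12 = 1968. TC = 1795 + 528 = 2323. Profit = 1968 − 2323 = -$355.
That loss of $355 beats the $1795 the firm would lose by shutting down; producing recovers $1440 of fixed cost.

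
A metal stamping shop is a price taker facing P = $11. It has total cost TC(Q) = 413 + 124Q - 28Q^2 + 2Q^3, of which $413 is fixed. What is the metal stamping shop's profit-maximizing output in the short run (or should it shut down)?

Shut down

Variable cost is VC = 124Q - 28Q^2 + 2Q^3, so AVC = VC/Q = 124 - 28Q + 2Q^2 and MC = dTC/dQ = 124 - 56Q + 6Q^2.
AVC hits its minimum where MC = AVC, at Q = 7, giving min AVC = 124 - 28·7 + 2·7^2 = $26.
With P < min AVC ($11 < $26), every unit sold adds to the loss.
The firm minimizes its loss by shutting down and losing only its fixed cost of $413.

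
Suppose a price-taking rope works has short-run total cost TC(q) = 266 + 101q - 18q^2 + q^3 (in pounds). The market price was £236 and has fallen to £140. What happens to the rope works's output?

MC = 101 - 36q + 3q^2; the shutdown threshold is min AVC = £20 (at q = 9).
At P = £236 ≥ min AVC, set P = MC on the rising branch: q = 15.
At P = £140 ≥ min AVC, set P = MC: q = 13. The firm stays open but cuts output.

Output falls from 15 to 13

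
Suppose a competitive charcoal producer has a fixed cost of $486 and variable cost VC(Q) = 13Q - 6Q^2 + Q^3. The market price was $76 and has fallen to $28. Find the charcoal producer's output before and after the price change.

AVC = 13 - 6Q + Q^2, minimized at Q = 3 where min AVC = $4. MC = 13 - 12Q + 3Q^2.
With P = $76 above the shutdown price, P = MC gives Q = 7.
At P = $28 ≥ min AVC, set P = MC: Q = 5. The firm stays open but cuts output.

Output falls from 7 to 5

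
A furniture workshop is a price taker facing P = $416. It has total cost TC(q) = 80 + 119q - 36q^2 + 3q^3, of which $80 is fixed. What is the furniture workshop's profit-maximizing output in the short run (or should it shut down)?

Produce at q = 11

Strip out fixed cost: VC = 119q - 36q^2 + 3q^3. Then AVC = 119 - 36q + 3q^2 and MC = 119 - 72q + 9q^2.
AVC hits its minimum where MC = AVC, at q = 6, giving min AVC = 119 - 36·6 + 3·6^2 = $11.
Because $416 ≥ $11, revenue can cover variable cost; the firm operates.
Solving P = MC: -297 - 72q + 9q^2 = 0 ⇒ q = -3 or 11. On the upward-sloping branch, q* = 11.
Check: AVC at q = 11 is $86 ≤ P, so revenue covers variable cost.
Profit = P·q − TC = 416·11 − 1026 = $3550.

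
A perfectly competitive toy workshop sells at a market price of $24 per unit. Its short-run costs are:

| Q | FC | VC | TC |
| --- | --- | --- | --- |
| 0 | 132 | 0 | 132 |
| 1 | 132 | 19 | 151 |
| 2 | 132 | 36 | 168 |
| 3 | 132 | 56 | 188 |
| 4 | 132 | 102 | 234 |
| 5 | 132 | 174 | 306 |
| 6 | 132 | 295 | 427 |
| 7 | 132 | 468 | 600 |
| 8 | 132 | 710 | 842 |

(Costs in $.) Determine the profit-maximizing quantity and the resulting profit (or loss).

Q = 3; profit = -$116

Profit at each row (π = 24Q − TC): Q=0: -132; Q=1: -127; Q=2: -120; Q=3: -116; Q=4: -138; Q=5: -186; Q=6: -283; Q=7: -432; Q=8: -650.
Profit is maximized at Q = 3. AVC there is 56/3 = $18.67 ≤ P, so producing beats shutting down (which would give -$132).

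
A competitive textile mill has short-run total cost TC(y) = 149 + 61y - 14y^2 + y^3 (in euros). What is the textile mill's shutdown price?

The firm shuts down when price falls below the minimum of average variable cost. AVC = VC/y = 61 - 14y + y^2.
dAVC/dy = -14 + 2y = 0 gives y = 7. min AVC = 61 - 14·7 + 7^2 = 12.
For P < €12 the firm produces nothing.

€12 per unit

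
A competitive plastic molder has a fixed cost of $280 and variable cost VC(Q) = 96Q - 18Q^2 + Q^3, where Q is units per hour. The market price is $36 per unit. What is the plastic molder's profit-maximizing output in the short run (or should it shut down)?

Produce at Q = 10

From TC, MC = TC'(Q) = 96 - 36Q + 3Q^2 and AVC = VC/Q = 96 - 18Q + Q^2.
AVC hits its minimum where MC = AVC, at Q = 9, giving min AVC = 96 - 18·9 + 9^2 = $15.
Because $36 ≥ $15, revenue can cover variable cost; the firm operates.
Set P = MC: 36 = 96 - 36Q + 3Q^2 → 60 - 36Q + 3Q^2 = 0. The roots are Q = 2 and Q = 10; the profit-maximizing output is on the rising part of MC, so Q* = 10.
Check: AVC at Q = 10 is $16 ≤ P, so revenue covers variable cost.
Profit = P·Q − TC = 36·10 − 440 = -$80, a loss, but smaller than the $280 fixed cost the firm would lose by shutting down.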